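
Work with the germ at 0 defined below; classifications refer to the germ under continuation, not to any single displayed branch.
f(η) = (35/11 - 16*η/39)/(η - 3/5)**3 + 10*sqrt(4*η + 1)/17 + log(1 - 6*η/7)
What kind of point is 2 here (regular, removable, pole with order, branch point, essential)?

Denominator factors: η - 3/5 = 7/5 at η = 2 — none vanishes.
Branch term log(1 - η/(7/6)): argument at 2 is -5/7, nonzero, so 2 is not its branch point (a point on a principal cut is still regular for the continued germ).
Branch term sqrt(1 - η/(-1/4)): argument at 2 is 9, nonzero, so 2 is not its branch point (a point on a principal cut is still regular for the continued germ).
So the germ continues analytically to 2.

The point is a regular point.


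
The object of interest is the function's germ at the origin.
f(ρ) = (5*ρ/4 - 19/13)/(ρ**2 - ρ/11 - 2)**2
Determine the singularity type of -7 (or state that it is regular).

The point is a regular point.

Denominator factors: ρ**2 - ρ/11 - 2 = 524/11 at ρ = -7 — none vanishes.
So the germ continues analytically to -7.


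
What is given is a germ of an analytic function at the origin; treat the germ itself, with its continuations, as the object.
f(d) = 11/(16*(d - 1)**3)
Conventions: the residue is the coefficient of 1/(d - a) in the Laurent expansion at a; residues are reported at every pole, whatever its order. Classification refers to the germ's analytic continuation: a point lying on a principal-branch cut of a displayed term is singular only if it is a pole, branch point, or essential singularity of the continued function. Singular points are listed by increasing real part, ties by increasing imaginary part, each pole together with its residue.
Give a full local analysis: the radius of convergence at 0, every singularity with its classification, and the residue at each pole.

Radius of convergence at 0: 1.
At 1: a pole of order 3; residue 0.

Denominator factor (d - 1)^3: pole of order 3 at 1, modulus 1.
The radius of convergence is the smallest modulus among the singular points: 1.
At the order-3 pole 1 set g(d) = (d - (1))^3*f(d) = 11/16.
Order-3 pole: residue = g''(a)/2; g''(1) = 0, so the residue is 0.


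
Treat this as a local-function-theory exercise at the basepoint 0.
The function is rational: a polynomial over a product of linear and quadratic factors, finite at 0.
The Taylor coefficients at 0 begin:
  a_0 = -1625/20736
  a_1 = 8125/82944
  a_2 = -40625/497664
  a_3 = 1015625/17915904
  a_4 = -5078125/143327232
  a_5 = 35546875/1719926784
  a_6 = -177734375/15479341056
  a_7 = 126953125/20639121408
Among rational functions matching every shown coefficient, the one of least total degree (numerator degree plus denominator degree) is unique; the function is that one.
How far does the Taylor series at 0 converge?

The radius of convergence is 12/5.

No rational of total degree below 3 reproduces all 8 coefficients; solving the [0/3] Pade equations on them gives f(α) = -13/(12*(α + 12/5)**3), whose expansion matches every shown term.
Denominator factor (α + 12/5)^3: pole of order 3 at -12/5, modulus 12/5.
The radius of convergence is the smallest modulus among the singular points: 12/5.


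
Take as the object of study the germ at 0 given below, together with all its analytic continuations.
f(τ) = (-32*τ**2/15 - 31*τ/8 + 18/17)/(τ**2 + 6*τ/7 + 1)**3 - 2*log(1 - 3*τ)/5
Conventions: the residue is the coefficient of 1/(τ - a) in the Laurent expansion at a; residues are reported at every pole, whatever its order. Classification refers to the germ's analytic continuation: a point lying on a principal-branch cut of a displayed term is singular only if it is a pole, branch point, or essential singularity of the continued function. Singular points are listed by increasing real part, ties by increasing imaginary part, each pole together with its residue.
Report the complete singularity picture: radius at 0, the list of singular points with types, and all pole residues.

Radius of convergence at 0: 1/3.
At (-3/7) - ((2/7)*sqrt(10))*i: a pole of order 3; residue ((179715193/1044480000)*sqrt(10))*i.
At (-3/7) + ((2/7)*sqrt(10))*i: a pole of order 3; residue -((179715193/1044480000)*sqrt(10))*i.
At 1/3: a logarithmic branch point.

Denominator factor (τ**2 + 6*τ/7 + 1)^3: discriminant -160/49, complex-conjugate roots (-3/7) + ((2/7)*sqrt(10))*i and (-3/7) - ((2/7)*sqrt(10))*i; poles of order 3, moduli 1 and 1.
Branch term (-2/5)*log(1 - τ/(1/3)): its argument vanishes at τ = 1/3, a logarithmic branch point, modulus 1/3.
The radius of convergence is the smallest modulus among the singular points: 1/3.
The branch term is analytic at (-3/7) - ((2/7)*sqrt(10))*i and contributes nothing to the residue; only the rational part matters.
The factor τ**2 + 6*τ/7 + 1 splits as (τ - a)(τ - a') with a = (-3/7) - ((2/7)*sqrt(10))*i, a' = (-3/7) + ((2/7)*sqrt(10))*i. At the order-3 pole a set g(τ) = (τ - a)^3*(rational part) = [-32*τ**2/15 - 31*τ/8 + 18/17] / (τ - a')^3.
Order-3 pole: residue = g''(a)/2; g''((-3/7) - ((2/7)*sqrt(10))*i) = ((179715193/522240000)*sqrt(10))*i, so the residue is ((179715193/1044480000)*sqrt(10))*i.
The branch term is analytic at (-3/7) + ((2/7)*sqrt(10))*i and contributes nothing to the residue; only the rational part matters.
The factor τ**2 + 6*τ/7 + 1 splits as (τ - a)(τ - a') with a = (-3/7) + ((2/7)*sqrt(10))*i, a' = (-3/7) - ((2/7)*sqrt(10))*i. At the order-3 pole a set g(τ) = (τ - a)^3*(rational part) = [-32*τ**2/15 - 31*τ/8 + 18/17] / (τ - a')^3.
Order-3 pole: residue = g''(a)/2; g''((-3/7) + ((2/7)*sqrt(10))*i) = -((179715193/522240000)*sqrt(10))*i, so the residue is -((179715193/1044480000)*sqrt(10))*i.
List the singular points by increasing real part (a conjugate pair: the negative imaginary part first).


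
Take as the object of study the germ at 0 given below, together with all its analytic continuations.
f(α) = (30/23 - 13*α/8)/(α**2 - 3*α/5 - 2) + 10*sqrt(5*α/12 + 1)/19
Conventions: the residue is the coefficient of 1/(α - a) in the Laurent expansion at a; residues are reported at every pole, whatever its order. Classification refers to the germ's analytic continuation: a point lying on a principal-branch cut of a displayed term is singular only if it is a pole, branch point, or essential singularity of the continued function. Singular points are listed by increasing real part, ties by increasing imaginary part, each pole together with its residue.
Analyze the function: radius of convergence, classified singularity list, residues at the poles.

Denominator factor (α**2 - 3*α/5 - 2): discriminant 209/25, real irrational roots 3/10 + (1/10)*sqrt(209) and 3/10 - (1/10)*sqrt(209); poles of order 1, moduli 3/10 + (1/10)*sqrt(209) and -3/10 + (1/10)*sqrt(209).
Branch term (10/19)*sqrt(1 - α/(-12/5)): its argument vanishes at α = -12/5, a square-root branch point, modulus 12/5.
The radius of convergence is the smallest modulus among the singular points: -3/10 + (1/10)*sqrt(209).
The branch term is analytic at 3/10 - (1/10)*sqrt(209) and contributes nothing to the residue; only the rational part matters.
The factor α**2 - 3*α/5 - 2 splits as (α - a)(α - a') with a = 3/10 - (1/10)*sqrt(209), a' = 3/10 + (1/10)*sqrt(209). At the order-1 pole a set g(α) = (α - a)*(rational part) = [30/23 - 13*α/8] / (α - a').
Simple pole: residue = g(a) at a = 3/10 - (1/10)*sqrt(209), which is -13/16 - (1503/76912)*sqrt(209).
The branch term is analytic at 3/10 + (1/10)*sqrt(209) and contributes nothing to the residue; only the rational part matters.
The factor α**2 - 3*α/5 - 2 splits as (α - a)(α - a') with a = 3/10 + (1/10)*sqrt(209), a' = 3/10 - (1/10)*sqrt(209). At the order-1 pole a set g(α) = (α - a)*(rational part) = [30/23 - 13*α/8] / (α - a').
Simple pole: residue = g(a) at a = 3/10 + (1/10)*sqrt(209), which is -13/16 + (1503/76912)*sqrt(209).
List the singular points by increasing real part (a conjugate pair: the negative imaginary part first).

Radius of convergence at 0: -3/10 + (1/10)*sqrt(209).
At -12/5: an algebraic (square-root) branch point.
At 3/10 - (1/10)*sqrt(209): a pole of order 1; residue -13/16 - (1503/76912)*sqrt(209).
At 3/10 + (1/10)*sqrt(209): a pole of order 1; residue -13/16 + (1503/76912)*sqrt(209).


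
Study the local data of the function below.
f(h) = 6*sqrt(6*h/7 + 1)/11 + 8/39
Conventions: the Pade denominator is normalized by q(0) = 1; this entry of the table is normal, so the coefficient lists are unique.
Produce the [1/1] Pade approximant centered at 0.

The Pade approximant has numerator coefficients [322/429, 395/1001]; denominator coefficients [1, 3/14].

Taylor coefficients needed (expand at 0): a_0 = 322/429, a_1 = 18/77, a_2 = -27/539.
Write the denominator as Q(h) = 1 + q1*h. Requiring Q*f - P = O(h^3) with deg P <= 1 kills the coefficients of h^2..h^2 in Q*f:
  h^2: a_2 + q1*a_1 = 0, i.e. -27/539 + (18/77)*q1 = 0.
Solving this linear system: q1 = 3/14.
The numerator is Q*f truncated at degree 1: P0 = a_0 = 322/429; P1 = a_1 + q1*a_0 = 395/1001.


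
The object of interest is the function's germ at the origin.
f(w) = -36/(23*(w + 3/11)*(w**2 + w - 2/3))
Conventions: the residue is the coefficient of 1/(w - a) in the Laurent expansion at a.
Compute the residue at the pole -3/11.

At the order-1 pole -3/11 set g(w) = (w - (-3/11))*f(w) = -36/(23*(w**2 + w - 2/3)).
Simple pole: residue = g(a) at a = -3/11, which is 6534/3611.

The residue is 6534/3611.


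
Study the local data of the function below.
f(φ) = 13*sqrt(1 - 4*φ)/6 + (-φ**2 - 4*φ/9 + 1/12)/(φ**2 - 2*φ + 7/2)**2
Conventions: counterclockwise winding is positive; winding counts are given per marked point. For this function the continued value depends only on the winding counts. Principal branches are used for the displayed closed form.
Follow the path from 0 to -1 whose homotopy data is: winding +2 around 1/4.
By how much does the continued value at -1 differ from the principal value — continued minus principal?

Continued minus principal equals 0.

The rational part is single-valued and drops out of the difference; each branch term changes only by its own monodromy.
(13/6)*sqrt(1 - φ/(1/4)): winding +2 is even, the square root returns to the same sheet, contribution 0.
Summing the contributions at φ = -1 gives 0.


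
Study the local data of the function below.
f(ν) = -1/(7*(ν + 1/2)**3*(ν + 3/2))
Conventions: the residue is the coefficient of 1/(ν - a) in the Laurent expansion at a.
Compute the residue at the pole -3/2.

At the order-1 pole -3/2 set g(ν) = (ν - (-3/2))*f(ν) = -1/(7*(ν + 1/2)**3).
Simple pole: residue = g(a) at a = -3/2, which is 1/7.

The residue is 1/7.


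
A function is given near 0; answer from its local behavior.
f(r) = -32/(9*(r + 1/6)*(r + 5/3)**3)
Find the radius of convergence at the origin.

The radius of convergence is 1/6.

Denominator factor (r + 5/3)^3: pole of order 3 at -5/3, modulus 5/3.
Denominator factor (r + 1/6): pole of order 1 at -1/6, modulus 1/6.
The radius of convergence is the smallest modulus among the singular points: 1/6.


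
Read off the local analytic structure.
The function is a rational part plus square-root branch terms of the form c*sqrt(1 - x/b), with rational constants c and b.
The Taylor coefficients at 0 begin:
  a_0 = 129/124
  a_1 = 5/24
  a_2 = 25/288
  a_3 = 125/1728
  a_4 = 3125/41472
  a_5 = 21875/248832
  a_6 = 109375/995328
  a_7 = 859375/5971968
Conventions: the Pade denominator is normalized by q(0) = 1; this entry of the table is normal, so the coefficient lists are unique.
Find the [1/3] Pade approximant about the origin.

The Pade approximant has numerator coefficients [129/124, -6824035/6288288]; denominator coefficients [1, -63055/50712, 50375/304272, 3875/3651264].

Taylor coefficients needed (read off): a_0 = 129/124, a_1 = 5/24, a_2 = 25/288, a_3 = 125/1728, a_4 = 3125/41472.
Write the denominator as Q(x) = 1 + q1*x + q2*x^2 + q3*x^3. Requiring Q*f - P = O(x^5) with deg P <= 1 kills the coefficients of x^2..x^4 in Q*f:
  x^2: a_2 + q1*a_1 + q2*a_0 = 0, i.e. 25/288 + (5/24)*q1 + (129/124)*q2 = 0.
  x^3: a_3 + q1*a_2 + q2*a_1 + q3*a_0 = 0, i.e. 125/1728 + (25/288)*q1 + (5/24)*q2 + (129/124)*q3 = 0.
  x^4: a_4 + q1*a_3 + q2*a_2 + q3*a_1 = 0, i.e. 3125/41472 + (125/1728)*q1 + (25/288)*q2 + (5/24)*q3 = 0.
Solving this linear system: q1 = -63055/50712, q2 = 50375/304272, q3 = 3875/3651264.
The numerator is Q*f truncated at degree 1: P0 = a_0 = 129/124; P1 = a_1 + q1*a_0 = -6824035/6288288.


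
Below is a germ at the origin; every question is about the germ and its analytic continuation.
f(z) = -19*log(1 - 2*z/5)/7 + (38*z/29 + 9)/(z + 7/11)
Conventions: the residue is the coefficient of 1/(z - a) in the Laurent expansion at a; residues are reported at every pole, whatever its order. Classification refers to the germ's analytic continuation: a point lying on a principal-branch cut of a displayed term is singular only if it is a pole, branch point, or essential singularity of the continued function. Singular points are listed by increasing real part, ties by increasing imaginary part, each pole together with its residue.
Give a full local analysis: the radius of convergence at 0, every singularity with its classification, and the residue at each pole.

Radius of convergence at 0: 7/11.
At -7/11: a pole of order 1; residue 2605/319.
At 5/2: a logarithmic branch point.

Denominator factor (z + 7/11): pole of order 1 at -7/11, modulus 7/11.
Branch term (-19/7)*log(1 - z/(5/2)): its argument vanishes at z = 5/2, a logarithmic branch point, modulus 5/2.
The radius of convergence is the smallest modulus among the singular points: 7/11.
The branch term is analytic at -7/11 and contributes nothing to the residue; only the rational part matters.
At the order-1 pole -7/11 set g(z) = (z - (-7/11))*(rational part) = 38*z/29 + 9.
Simple pole: residue = g(a) at a = -7/11, which is 2605/319.
List the singular points by increasing real part (a conjugate pair: the negative imaginary part first).


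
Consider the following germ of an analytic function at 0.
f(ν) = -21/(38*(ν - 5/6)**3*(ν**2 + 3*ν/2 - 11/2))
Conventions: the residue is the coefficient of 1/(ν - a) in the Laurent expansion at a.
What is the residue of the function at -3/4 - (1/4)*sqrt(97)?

The factor ν**2 + 3*ν/2 - 11/2 splits as (ν - a)(ν - a') with a = -3/4 - (1/4)*sqrt(97), a' = -3/4 + (1/4)*sqrt(97). At the order-1 pole a set g(ν) = (ν - a)*f(ν) = [-21/(38*(ν - 5/6)**3)] / (ν - a').
Simple pole: residue = g(a) at a = -3/4 - (1/4)*sqrt(97), which is -831789/9961472 + (422415/50855936)*sqrt(97).

The residue is -831789/9961472 + (422415/50855936)*sqrt(97).


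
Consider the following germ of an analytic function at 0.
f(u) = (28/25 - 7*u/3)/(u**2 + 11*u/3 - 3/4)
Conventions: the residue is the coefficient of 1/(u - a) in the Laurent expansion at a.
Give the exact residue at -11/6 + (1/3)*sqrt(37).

The factor u**2 + 11*u/3 - 3/4 splits as (u - a)(u - a') with a = -11/6 + (1/3)*sqrt(37), a' = -11/6 - (1/3)*sqrt(37). At the order-1 pole a set g(u) = (u - a)*f(u) = [28/25 - 7*u/3] / (u - a').
Simple pole: residue = g(a) at a = -11/6 + (1/3)*sqrt(37), which is -7/6 + (2429/11100)*sqrt(37).

The residue is -7/6 + (2429/11100)*sqrt(37).


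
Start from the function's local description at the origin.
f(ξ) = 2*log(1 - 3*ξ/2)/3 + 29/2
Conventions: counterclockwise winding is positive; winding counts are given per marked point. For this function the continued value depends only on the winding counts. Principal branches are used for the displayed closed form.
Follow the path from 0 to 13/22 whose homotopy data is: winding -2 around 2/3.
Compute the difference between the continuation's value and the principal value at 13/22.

The rational part is single-valued and drops out of the difference; each branch term changes only by its own monodromy.
(2/3)*log(1 - ξ/(2/3)): each positive loop around 2/3 adds 2*pi*i to the log, so winding -2 contributes (2/3)*(-2)*2*pi*i = -(8/3)*pi*i.
Summing the contributions at ξ = 13/22 gives -(8/3)*pi*i.

Continued minus principal equals -(8/3)*pi*i.


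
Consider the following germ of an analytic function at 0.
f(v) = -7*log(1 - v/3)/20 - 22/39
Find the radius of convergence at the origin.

The radius of convergence is 3.

Branch term (-7/20)*log(1 - v/(3)): its argument vanishes at v = 3, a logarithmic branch point, modulus 3.
The radius of convergence is the smallest modulus among the singular points: 3.


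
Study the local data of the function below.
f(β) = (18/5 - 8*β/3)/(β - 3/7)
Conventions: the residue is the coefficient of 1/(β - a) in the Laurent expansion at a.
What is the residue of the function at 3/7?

At the order-1 pole 3/7 set g(β) = (β - (3/7))*f(β) = 18/5 - 8*β/3.
Simple pole: residue = g(a) at a = 3/7, which is 86/35.

The residue is 86/35.


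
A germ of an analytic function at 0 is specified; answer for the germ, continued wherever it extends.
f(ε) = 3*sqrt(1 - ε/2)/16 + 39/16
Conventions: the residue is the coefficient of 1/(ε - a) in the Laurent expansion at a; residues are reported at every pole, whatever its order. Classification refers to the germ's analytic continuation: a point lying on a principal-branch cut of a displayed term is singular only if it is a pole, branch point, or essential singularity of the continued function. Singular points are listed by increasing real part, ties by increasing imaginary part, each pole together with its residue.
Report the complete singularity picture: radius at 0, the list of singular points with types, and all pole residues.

Branch term (3/16)*sqrt(1 - ε/(2)): its argument vanishes at ε = 2, a square-root branch point, modulus 2.
The radius of convergence is the smallest modulus among the singular points: 2.

Radius of convergence at 0: 2.
At 2: an algebraic (square-root) branch point.


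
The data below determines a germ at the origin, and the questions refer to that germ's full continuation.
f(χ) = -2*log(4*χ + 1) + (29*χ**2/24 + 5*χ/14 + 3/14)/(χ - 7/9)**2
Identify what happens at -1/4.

The point is a logarithmic branch point.

The term (-2)*log(1 - χ/(-1/4)) has argument 1 - -1/4/(-1/4) = 0 at -1/4: a logarithmic (infinitely-sheeted) branch point; the remaining terms are analytic or single-valued there.


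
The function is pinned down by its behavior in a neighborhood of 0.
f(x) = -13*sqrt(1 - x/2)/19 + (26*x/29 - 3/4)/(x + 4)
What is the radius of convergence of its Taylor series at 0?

The radius of convergence is 2.

Denominator factor (x + 4): pole of order 1 at -4, modulus 4.
Branch term (-13/19)*sqrt(1 - x/(2)): its argument vanishes at x = 2, a square-root branch point, modulus 2.
The radius of convergence is the smallest modulus among the singular points: 2.


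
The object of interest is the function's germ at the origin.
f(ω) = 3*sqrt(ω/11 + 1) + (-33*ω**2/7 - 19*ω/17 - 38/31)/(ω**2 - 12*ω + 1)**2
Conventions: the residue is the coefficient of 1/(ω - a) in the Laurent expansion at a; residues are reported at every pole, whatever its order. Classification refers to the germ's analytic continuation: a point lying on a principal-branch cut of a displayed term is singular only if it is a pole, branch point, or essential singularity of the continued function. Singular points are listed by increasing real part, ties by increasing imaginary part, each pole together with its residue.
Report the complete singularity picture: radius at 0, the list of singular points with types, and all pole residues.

Radius of convergence at 0: 6 - sqrt(35).
At -11: an algebraic (square-root) branch point.
At 6 - sqrt(35): a pole of order 2; residue -(46651/18076100)*sqrt(35).
At 6 + sqrt(35): a pole of order 2; residue (46651/18076100)*sqrt(35).

Denominator factor (ω**2 - 12*ω + 1)^2: discriminant 140, real irrational roots 6 + sqrt(35) and 6 - sqrt(35); poles of order 2, moduli 6 + sqrt(35) and 6 - sqrt(35).
Branch term (3)*sqrt(1 - ω/(-11)): its argument vanishes at ω = -11, a square-root branch point, modulus 11.
The radius of convergence is the smallest modulus among the singular points: 6 - sqrt(35).
The branch term is analytic at 6 - sqrt(35) and contributes nothing to the residue; only the rational part matters.
The factor ω**2 - 12*ω + 1 splits as (ω - a)(ω - a') with a = 6 - sqrt(35), a' = 6 + sqrt(35). At the order-2 pole a set g(ω) = (ω - a)^2*(rational part) = [-33*ω**2/7 - 19*ω/17 - 38/31] / (ω - a')^2.
Order-2 pole: residue = g'(a); g'(6 - sqrt(35)) = -(46651/18076100)*sqrt(35), so the residue is -(46651/18076100)*sqrt(35).
The branch term is analytic at 6 + sqrt(35) and contributes nothing to the residue; only the rational part matters.
The factor ω**2 - 12*ω + 1 splits as (ω - a)(ω - a') with a = 6 + sqrt(35), a' = 6 - sqrt(35). At the order-2 pole a set g(ω) = (ω - a)^2*(rational part) = [-33*ω**2/7 - 19*ω/17 - 38/31] / (ω - a')^2.
Order-2 pole: residue = g'(a); g'(6 + sqrt(35)) = (46651/18076100)*sqrt(35), so the residue is (46651/18076100)*sqrt(35).
List the singular points by increasing real part (a conjugate pair: the negative imaginary part first).


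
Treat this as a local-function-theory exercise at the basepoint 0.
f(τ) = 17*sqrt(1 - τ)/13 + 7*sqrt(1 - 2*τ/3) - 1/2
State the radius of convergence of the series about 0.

The radius of convergence is 1.

Branch term (17/13)*sqrt(1 - τ/(1)): its argument vanishes at τ = 1, a square-root branch point, modulus 1.
Branch term (7)*sqrt(1 - τ/(3/2)): its argument vanishes at τ = 3/2, a square-root branch point, modulus 3/2.
The radius of convergence is the smallest modulus among the singular points: 1.


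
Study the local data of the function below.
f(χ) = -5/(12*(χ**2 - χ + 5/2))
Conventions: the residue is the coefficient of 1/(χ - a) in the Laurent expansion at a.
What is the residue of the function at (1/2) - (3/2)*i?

The factor χ**2 - χ + 5/2 splits as (χ - a)(χ - a') with a = (1/2) - (3/2)*i, a' = (1/2) + (3/2)*i. At the order-1 pole a set g(χ) = (χ - a)*f(χ) = [-5/12] / (χ - a').
Simple pole: residue = g(a) at a = (1/2) - (3/2)*i, which is -(5/36)*i.

The residue is -(5/36)*i.


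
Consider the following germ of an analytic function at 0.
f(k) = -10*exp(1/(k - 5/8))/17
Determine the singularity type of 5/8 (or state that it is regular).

The exponent 1/(k - (5/8)) has a pole at 5/8, so exp(1/(k - (5/8))) takes every nonzero value near it: an essential singularity (not a pole of any order).

The point is an essential singularity.


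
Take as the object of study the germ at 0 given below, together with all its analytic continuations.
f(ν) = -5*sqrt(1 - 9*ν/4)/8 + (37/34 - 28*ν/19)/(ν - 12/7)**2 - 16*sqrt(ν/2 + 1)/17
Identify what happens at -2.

The point is an algebraic (square-root) branch point.

The term (-16/17)*sqrt(1 - ν/(-2)) has argument 1 - -2/(-2) = 0 at -2: a square-root (algebraic, two-sheeted) branch point; the remaining terms are analytic or single-valued there.


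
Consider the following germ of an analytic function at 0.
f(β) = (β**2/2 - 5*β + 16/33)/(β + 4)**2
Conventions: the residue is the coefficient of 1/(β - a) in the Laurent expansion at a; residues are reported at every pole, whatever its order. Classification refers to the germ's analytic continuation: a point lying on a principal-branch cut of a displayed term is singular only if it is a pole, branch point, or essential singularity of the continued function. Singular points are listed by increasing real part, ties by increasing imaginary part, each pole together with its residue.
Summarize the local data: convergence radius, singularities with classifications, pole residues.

Denominator factor (β + 4)^2: pole of order 2 at -4, modulus 4.
The radius of convergence is the smallest modulus among the singular points: 4.
At the order-2 pole -4 set g(β) = (β - (-4))^2*f(β) = β**2/2 - 5*β + 16/33.
Order-2 pole: residue = g'(a); g'(-4) = -9, so the residue is -9.

Radius of convergence at 0: 4.
At -4: a pole of order 2; residue -9.


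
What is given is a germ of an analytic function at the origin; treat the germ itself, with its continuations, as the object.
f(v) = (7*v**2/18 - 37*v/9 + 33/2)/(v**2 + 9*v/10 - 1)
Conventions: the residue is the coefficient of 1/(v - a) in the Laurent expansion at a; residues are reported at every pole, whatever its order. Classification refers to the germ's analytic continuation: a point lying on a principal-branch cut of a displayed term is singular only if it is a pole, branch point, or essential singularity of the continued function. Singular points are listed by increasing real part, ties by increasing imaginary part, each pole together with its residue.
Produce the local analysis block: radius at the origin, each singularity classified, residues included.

Radius of convergence at 0: -9/20 + (1/20)*sqrt(481).
At -9/20 - (1/20)*sqrt(481): a pole of order 1; residue -803/360 - (68027/173160)*sqrt(481).
At -9/20 + (1/20)*sqrt(481): a pole of order 1; residue -803/360 + (68027/173160)*sqrt(481).


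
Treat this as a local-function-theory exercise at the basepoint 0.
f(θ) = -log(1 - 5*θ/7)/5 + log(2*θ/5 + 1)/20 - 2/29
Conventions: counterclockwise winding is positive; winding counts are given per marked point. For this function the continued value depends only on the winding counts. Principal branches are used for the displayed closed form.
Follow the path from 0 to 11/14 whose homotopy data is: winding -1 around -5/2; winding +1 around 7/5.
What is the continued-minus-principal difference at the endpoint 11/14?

The rational part is single-valued and drops out of the difference; each branch term changes only by its own monodromy.
(-1/5)*log(1 - θ/(7/5)): each positive loop around 7/5 adds 2*pi*i to the log, so winding +1 contributes (-1/5)*(1)*2*pi*i = -(2/5)*pi*i.
(1/20)*log(1 - θ/(-5/2)): each positive loop around -5/2 adds 2*pi*i to the log, so winding -1 contributes (1/20)*(-1)*2*pi*i = -(1/10)*pi*i.
Summing the contributions at θ = 11/14 gives -(1/2)*pi*i.

Continued minus principal equals -(1/2)*pi*i.


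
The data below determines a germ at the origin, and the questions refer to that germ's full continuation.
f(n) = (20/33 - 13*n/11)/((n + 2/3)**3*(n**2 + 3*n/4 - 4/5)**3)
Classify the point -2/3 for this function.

The point is a pole of order 3.

The denominator factor n + 2/3 vanishes at -2/3 and appears to the power 3; the numerator there equals 46/33, nonzero, and no other factor vanishes.
Hence a pole whose order is the multiplicity, 3.


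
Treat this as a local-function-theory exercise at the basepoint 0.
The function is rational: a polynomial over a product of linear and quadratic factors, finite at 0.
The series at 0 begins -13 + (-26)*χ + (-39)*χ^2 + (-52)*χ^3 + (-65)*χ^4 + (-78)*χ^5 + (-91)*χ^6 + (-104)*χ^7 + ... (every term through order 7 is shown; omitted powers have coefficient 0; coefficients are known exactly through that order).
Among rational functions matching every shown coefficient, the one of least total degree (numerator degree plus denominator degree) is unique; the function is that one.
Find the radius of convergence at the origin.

No rational of total degree below 2 reproduces all 8 coefficients; solving the [0/2] Pade equations on them gives f(χ) = -13/(χ - 1)**2, whose expansion matches every shown term.
Denominator factor (χ - 1)^2: pole of order 2 at 1, modulus 1.
The radius of convergence is the smallest modulus among the singular points: 1.

The radius of convergence is 1.


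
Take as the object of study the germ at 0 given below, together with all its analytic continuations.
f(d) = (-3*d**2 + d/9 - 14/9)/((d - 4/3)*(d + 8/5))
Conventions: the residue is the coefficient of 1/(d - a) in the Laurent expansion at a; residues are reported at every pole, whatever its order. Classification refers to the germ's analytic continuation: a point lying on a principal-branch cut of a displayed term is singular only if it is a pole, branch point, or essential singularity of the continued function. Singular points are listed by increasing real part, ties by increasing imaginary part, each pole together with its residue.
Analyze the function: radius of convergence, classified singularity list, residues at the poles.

Radius of convergence at 0: 4/3.
At -8/5: a pole of order 1; residue 353/110.
At 4/3: a pole of order 1; residue -455/198.

Denominator factor (d - 4/3): pole of order 1 at 4/3, modulus 4/3.
Denominator factor (d + 8/5): pole of order 1 at -8/5, modulus 8/5.
The radius of convergence is the smallest modulus among the singular points: 4/3.
At the order-1 pole -8/5 set g(d) = (d - (-8/5))*f(d) = (-3*d**2 + d/9 - 14/9)/(d - 4/3).
Simple pole: residue = g(a) at a = -8/5, which is 353/110.
At the order-1 pole 4/3 set g(d) = (d - (4/3))*f(d) = (-3*d**2 + d/9 - 14/9)/(d + 8/5).
Simple pole: residue = g(a) at a = 4/3, which is -455/198.
List the singular points by increasing real part (a conjugate pair: the negative imaginary part first).


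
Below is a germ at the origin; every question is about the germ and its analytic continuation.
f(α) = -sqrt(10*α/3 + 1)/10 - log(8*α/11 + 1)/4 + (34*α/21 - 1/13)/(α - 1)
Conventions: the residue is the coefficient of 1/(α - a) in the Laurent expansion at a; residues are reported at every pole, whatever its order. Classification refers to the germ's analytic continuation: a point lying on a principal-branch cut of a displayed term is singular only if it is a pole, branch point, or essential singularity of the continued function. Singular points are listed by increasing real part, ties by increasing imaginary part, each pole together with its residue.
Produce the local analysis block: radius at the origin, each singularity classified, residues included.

Denominator factor (α - 1): pole of order 1 at 1, modulus 1.
Branch term (-1/4)*log(1 - α/(-11/8)): its argument vanishes at α = -11/8, a logarithmic branch point, modulus 11/8.
Branch term (-1/10)*sqrt(1 - α/(-3/10)): its argument vanishes at α = -3/10, a square-root branch point, modulus 3/10.
The radius of convergence is the smallest modulus among the singular points: 3/10.
The branch terms are analytic at 1 and contribute nothing to the residue; only the rational part matters.
At the order-1 pole 1 set g(α) = (α - (1))*(rational part) = 34*α/21 - 1/13.
Simple pole: residue = g(a) at a = 1, which is 421/273.
List the singular points by increasing real part (a conjugate pair: the negative imaginary part first).

Radius of convergence at 0: 3/10.
At -11/8: a logarithmic branch point.
At -3/10: an algebraic (square-root) branch point.
At 1: a pole of order 1; residue 421/273.


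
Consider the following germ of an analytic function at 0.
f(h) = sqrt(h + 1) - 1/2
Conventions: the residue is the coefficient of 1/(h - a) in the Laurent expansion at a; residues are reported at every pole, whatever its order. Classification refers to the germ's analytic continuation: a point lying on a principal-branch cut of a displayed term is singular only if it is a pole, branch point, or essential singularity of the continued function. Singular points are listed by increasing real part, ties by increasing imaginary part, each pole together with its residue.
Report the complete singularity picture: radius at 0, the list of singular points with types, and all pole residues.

Radius of convergence at 0: 1.
At -1: an algebraic (square-root) branch point.

Branch term (1)*sqrt(1 - h/(-1)): its argument vanishes at h = -1, a square-root branch point, modulus 1.
The radius of convergence is the smallest modulus among the singular points: 1.


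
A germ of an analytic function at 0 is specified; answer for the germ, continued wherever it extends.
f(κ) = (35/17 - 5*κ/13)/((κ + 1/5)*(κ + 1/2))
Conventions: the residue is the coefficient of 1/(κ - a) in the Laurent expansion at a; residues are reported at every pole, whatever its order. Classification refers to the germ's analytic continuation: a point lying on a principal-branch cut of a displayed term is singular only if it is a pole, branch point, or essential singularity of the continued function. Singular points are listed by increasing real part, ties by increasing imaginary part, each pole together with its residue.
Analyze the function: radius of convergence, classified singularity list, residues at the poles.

Radius of convergence at 0: 1/5.
At -1/2: a pole of order 1; residue -4975/663.
At -1/5: a pole of order 1; residue 4720/663.

Denominator factor (κ + 1/2): pole of order 1 at -1/2, modulus 1/2.
Denominator factor (κ + 1/5): pole of order 1 at -1/5, modulus 1/5.
The radius of convergence is the smallest modulus among the singular points: 1/5.
At the order-1 pole -1/2 set g(κ) = (κ - (-1/2))*f(κ) = (35/17 - 5*κ/13)/(κ + 1/5).
Simple pole: residue = g(a) at a = -1/2, which is -4975/663.
At the order-1 pole -1/5 set g(κ) = (κ - (-1/5))*f(κ) = (35/17 - 5*κ/13)/(κ + 1/2).
Simple pole: residue = g(a) at a = -1/5, which is 4720/663.
List the singular points by increasing real part (a conjugate pair: the negative imaginary part first).


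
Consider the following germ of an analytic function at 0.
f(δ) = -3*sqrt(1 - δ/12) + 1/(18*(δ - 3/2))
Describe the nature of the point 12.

The point is an algebraic (square-root) branch point.

The term (-3)*sqrt(1 - δ/(12)) has argument 1 - 12/(12) = 0 at 12: a square-root (algebraic, two-sheeted) branch point; the remaining terms are analytic or single-valued there.


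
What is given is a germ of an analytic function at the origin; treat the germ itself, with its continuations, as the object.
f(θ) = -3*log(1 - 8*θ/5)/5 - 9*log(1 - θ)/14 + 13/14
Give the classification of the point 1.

The point is a logarithmic branch point.

The term (-9/14)*log(1 - θ/(1)) has argument 1 - 1/(1) = 0 at 1: a logarithmic (infinitely-sheeted) branch point; the remaining terms are analytic or single-valued there.


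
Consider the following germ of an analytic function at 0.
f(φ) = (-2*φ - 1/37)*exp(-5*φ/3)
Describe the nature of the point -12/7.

The point is a regular point.

There is no denominator, hence no pole anywhere.
The factor exp(-5*φ/3) is entire.
So the germ continues analytically to -12/7.


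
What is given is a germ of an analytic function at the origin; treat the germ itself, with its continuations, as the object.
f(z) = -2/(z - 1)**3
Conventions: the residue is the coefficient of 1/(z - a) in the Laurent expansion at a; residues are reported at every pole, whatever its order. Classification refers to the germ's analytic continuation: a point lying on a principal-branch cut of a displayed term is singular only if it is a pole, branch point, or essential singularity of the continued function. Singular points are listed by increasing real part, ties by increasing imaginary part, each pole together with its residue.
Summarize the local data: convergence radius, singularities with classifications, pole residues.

Denominator factor (z - 1)^3: pole of order 3 at 1, modulus 1.
The radius of convergence is the smallest modulus among the singular points: 1.
At the order-3 pole 1 set g(z) = (z - (1))^3*f(z) = -2.
Order-3 pole: residue = g''(a)/2; g''(1) = 0, so the residue is 0.

Radius of convergence at 0: 1.
At 1: a pole of order 3; residue 0.


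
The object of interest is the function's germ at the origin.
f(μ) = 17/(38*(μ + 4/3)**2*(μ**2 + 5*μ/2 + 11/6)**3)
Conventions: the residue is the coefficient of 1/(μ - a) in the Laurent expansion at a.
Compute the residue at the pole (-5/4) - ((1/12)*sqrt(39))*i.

The residue is (-223074/11875) - ((141271938/26089375)*sqrt(39))*i.

The factor μ**2 + 5*μ/2 + 11/6 splits as (μ - a)(μ - a') with a = (-5/4) - ((1/12)*sqrt(39))*i, a' = (-5/4) + ((1/12)*sqrt(39))*i. At the order-3 pole a set g(μ) = (μ - a)^3*f(μ) = [17/(38*(μ + 4/3)**2)] / (μ - a')^3.
Order-3 pole: residue = g''(a)/2; g''((-5/4) - ((1/12)*sqrt(39))*i) = (-446148/11875) - ((282543876/26089375)*sqrt(39))*i, so the residue is (-223074/11875) - ((141271938/26089375)*sqrt(39))*i.


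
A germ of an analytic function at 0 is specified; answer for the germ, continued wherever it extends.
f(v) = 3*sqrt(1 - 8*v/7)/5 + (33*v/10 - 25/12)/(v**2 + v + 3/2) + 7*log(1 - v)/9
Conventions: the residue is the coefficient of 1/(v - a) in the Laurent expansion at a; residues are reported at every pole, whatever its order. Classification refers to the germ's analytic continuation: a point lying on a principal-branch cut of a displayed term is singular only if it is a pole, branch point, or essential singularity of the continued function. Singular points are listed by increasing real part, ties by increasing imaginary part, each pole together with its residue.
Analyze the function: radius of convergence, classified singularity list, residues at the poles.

Radius of convergence at 0: 7/8.
At (-1/2) - ((1/2)*sqrt(5))*i: a pole of order 1; residue (33/20) - ((56/75)*sqrt(5))*i.
At (-1/2) + ((1/2)*sqrt(5))*i: a pole of order 1; residue (33/20) + ((56/75)*sqrt(5))*i.
At 7/8: an algebraic (square-root) branch point.
At 1: a logarithmic branch point.

Denominator factor (v**2 + v + 3/2): discriminant -5, complex-conjugate roots (-1/2) + ((1/2)*sqrt(5))*i and (-1/2) - ((1/2)*sqrt(5))*i; poles of order 1, moduli (1/2)*sqrt(6) and (1/2)*sqrt(6).
Branch term (7/9)*log(1 - v/(1)): its argument vanishes at v = 1, a logarithmic branch point, modulus 1.
Branch term (3/5)*sqrt(1 - v/(7/8)): its argument vanishes at v = 7/8, a square-root branch point, modulus 7/8.
The radius of convergence is the smallest modulus among the singular points: 7/8.
The branch terms are analytic at (-1/2) - ((1/2)*sqrt(5))*i and contribute nothing to the residue; only the rational part matters.
The factor v**2 + v + 3/2 splits as (v - a)(v - a') with a = (-1/2) - ((1/2)*sqrt(5))*i, a' = (-1/2) + ((1/2)*sqrt(5))*i. At the order-1 pole a set g(v) = (v - a)*(rational part) = [33*v/10 - 25/12] / (v - a').
Simple pole: residue = g(a) at a = (-1/2) - ((1/2)*sqrt(5))*i, which is (33/20) - ((56/75)*sqrt(5))*i.
The branch terms are analytic at (-1/2) + ((1/2)*sqrt(5))*i and contribute nothing to the residue; only the rational part matters.
The factor v**2 + v + 3/2 splits as (v - a)(v - a') with a = (-1/2) + ((1/2)*sqrt(5))*i, a' = (-1/2) - ((1/2)*sqrt(5))*i. At the order-1 pole a set g(v) = (v - a)*(rational part) = [33*v/10 - 25/12] / (v - a').
Simple pole: residue = g(a) at a = (-1/2) + ((1/2)*sqrt(5))*i, which is (33/20) + ((56/75)*sqrt(5))*i.
List the singular points by increasing real part (a conjugate pair: the negative imaginary part first).


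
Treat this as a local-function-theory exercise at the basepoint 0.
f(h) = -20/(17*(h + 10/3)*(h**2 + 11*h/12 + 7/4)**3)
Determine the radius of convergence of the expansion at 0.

The radius of convergence is (1/2)*sqrt(7).

Denominator factor (h + 10/3): pole of order 1 at -10/3, modulus 10/3.
Denominator factor (h**2 + 11*h/12 + 7/4)^3: discriminant -887/144, complex-conjugate roots (-11/24) + ((1/24)*sqrt(887))*i and (-11/24) - ((1/24)*sqrt(887))*i; poles of order 3, moduli (1/2)*sqrt(7) and (1/2)*sqrt(7).
The radius of convergence is the smallest modulus among the singular points: (1/2)*sqrt(7).


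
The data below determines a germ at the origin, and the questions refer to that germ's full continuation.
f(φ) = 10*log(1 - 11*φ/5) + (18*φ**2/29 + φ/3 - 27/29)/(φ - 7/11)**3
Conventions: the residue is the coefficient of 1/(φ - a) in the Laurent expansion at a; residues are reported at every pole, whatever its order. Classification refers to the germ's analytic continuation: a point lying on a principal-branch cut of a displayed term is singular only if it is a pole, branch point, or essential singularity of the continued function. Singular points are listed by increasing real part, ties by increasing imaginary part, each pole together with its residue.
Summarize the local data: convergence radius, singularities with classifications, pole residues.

Radius of convergence at 0: 5/11.
At 5/11: a logarithmic branch point.
At 7/11: a pole of order 3; residue 18/29.

Denominator factor (φ - 7/11)^3: pole of order 3 at 7/11, modulus 7/11.
Branch term (10)*log(1 - φ/(5/11)): its argument vanishes at φ = 5/11, a logarithmic branch point, modulus 5/11.
The radius of convergence is the smallest modulus among the singular points: 5/11.
The branch term is analytic at 7/11 and contributes nothing to the residue; only the rational part matters.
At the order-3 pole 7/11 set g(φ) = (φ - (7/11))^3*(rational part) = 18*φ**2/29 + φ/3 - 27/29.
Order-3 pole: residue = g''(a)/2; g''(7/11) = 36/29, so the residue is 18/29.
List the singular points by increasing real part (a conjugate pair: the negative imaginary part first).
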